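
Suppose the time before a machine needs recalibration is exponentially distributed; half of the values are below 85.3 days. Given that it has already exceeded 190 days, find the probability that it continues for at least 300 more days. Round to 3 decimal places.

For an exponential, median = ln(2)/λ, so λ = ln 2 / 85.3 = 0.00812599 per day.
P(X > s+t | X > s) = e^(−λ(s+t))/e^(−λs) = e^(−λt), independent of s = 190.
P(X > 300) = e^(−2.4378) ≈ 0.087.

0.087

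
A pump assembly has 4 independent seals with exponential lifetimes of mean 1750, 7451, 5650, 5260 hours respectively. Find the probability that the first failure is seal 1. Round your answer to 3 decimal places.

Rates: λ_i = 1/mean_i → 0.000571429, 0.00013421, 0.000176991, 0.000190114; Σλ = 0.00107274.
P(seal 1 first) = λ_1/Σλ = 0.000571429/0.00107274 ≈ 0.533.

0.533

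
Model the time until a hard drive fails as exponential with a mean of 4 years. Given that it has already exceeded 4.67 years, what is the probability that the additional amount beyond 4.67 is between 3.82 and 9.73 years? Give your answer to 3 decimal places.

The rate is λ = 1/4 = 0.25 per year.
Memoryless: the residual past 4.67 is again Exp(λ).
P(3.82 < residual < 9.73) = e^(−λ·3.82) − e^(−λ·9.73) = 0.38481 − 0.08782 ≈ 0.297.

0.297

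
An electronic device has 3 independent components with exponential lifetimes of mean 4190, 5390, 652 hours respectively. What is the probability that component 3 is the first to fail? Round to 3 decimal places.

0.783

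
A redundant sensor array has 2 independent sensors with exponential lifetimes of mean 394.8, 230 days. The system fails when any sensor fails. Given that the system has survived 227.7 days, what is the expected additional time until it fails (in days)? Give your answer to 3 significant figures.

145

First-failure rate Σλ = 1/394.8 + 1/230 = 0.00688075.
By memorylessness the expected residual is 1/Σλ = 145.333 days, regardless of the 227.7 already elapsed.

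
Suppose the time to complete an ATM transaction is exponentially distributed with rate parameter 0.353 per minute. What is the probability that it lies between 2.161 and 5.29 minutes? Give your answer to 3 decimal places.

0.312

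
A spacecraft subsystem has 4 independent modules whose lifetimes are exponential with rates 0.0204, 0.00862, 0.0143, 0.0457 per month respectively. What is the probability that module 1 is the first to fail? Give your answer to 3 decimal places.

0.229

The time to first failure is exponential with rate Σλ = 0.0204 + 0.00862 + 0.0143 + 0.0457 = 0.08902.
P(module 1 first) = λ_1/Σλ = 0.0204/0.08902 ≈ 0.229.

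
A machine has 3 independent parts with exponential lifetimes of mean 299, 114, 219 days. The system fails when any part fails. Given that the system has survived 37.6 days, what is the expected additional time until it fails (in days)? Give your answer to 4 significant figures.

59.94

First-failure rate Σλ = 1/299 + 1/114 + 1/219 = 0.0166826.
By memorylessness the expected residual is 1/Σλ = 59.9426 days, regardless of the 37.6 already elapsed.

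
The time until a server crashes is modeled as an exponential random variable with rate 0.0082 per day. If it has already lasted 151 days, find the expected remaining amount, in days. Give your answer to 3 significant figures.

122

By memorylessness, the remaining amount past any threshold is again Exp(λ) with mean 1/λ = 121.951 days.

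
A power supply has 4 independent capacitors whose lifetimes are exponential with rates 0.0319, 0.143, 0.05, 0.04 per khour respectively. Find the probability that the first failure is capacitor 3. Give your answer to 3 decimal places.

The time to first failure is exponential with rate Σλ = 0.0319 + 0.143 + 0.05 + 0.04 = 0.2649.
P(capacitor 3 first) = λ_3/Σλ = 0.05/0.2649 ≈ 0.189.

0.189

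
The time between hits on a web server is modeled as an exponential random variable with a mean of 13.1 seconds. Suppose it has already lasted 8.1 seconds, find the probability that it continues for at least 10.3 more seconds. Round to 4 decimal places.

The rate is λ = 1/13.1 = 0.0763359 per second.
By the memoryless property, P(X > 8.1+10.3 | X > 8.1) = P(X > 10.3).
P(X > 10.3) = e^(−0.78626) ≈ 0.4555.

0.4555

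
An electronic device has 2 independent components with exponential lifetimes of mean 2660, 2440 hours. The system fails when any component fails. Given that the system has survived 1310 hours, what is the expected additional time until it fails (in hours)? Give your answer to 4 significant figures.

First-failure rate Σλ = 1/2660 + 1/2440 = 0.000785776.
By memorylessness the expected residual is 1/Σλ = 1272.63 hours, regardless of the 1310 already elapsed.

1273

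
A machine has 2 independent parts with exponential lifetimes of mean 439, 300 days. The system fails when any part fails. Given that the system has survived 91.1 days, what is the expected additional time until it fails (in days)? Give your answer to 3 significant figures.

178

First-failure rate Σλ = 1/439 + 1/300 = 0.00561124.
By memorylessness the expected residual is 1/Σλ = 178.214 days, regardless of the 91.1 already elapsed.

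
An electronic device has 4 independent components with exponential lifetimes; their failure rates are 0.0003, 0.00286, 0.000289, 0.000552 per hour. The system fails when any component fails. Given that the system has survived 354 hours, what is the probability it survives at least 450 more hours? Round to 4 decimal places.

0.1652

Time to first failure ~ Exp(Σλ) with Σλ = 0.004001.
By memorylessness, P(T > 354+450 | T > 354) = P(T > 450) = e^(−0.004001·450) ≈ 0.1652.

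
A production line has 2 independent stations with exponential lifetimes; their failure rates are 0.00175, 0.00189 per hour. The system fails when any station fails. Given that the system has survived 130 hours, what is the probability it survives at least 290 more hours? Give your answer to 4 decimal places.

Time to first failure ~ Exp(Σλ) with Σλ = 0.00364.
By memorylessness, P(T > 130+290 | T > 130) = P(T > 290) = e^(−0.00364·290) ≈ 0.3480.

0.3480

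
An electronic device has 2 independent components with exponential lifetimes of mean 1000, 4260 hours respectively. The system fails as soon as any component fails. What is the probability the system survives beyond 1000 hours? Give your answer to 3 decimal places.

The first failure time is exponential with rate Σλ_i = 1/1000 + 1/4260 = 0.00123474 per hour.
P(min > 1000) = e^(−0.00123474·1000) = e^(−1.2347) ≈ 0.291.

0.291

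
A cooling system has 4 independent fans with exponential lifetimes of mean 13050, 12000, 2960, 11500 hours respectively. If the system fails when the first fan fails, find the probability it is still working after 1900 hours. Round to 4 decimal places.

The first failure time is exponential with rate Σλ_i = 1/13050 + 1/12000 + 1/2960 + 1/11500 = 0.000584756 per hour.
P(min > 1900) = e^(−0.000584756·1900) = e^(−1.111) ≈ 0.3292.

0.3292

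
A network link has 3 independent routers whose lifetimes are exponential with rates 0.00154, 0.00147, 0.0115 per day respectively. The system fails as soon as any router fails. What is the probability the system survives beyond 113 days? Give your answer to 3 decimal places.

The time to first failure is exponential with rate Σλ = 0.00154 + 0.00147 + 0.0115 = 0.01451.
P(min > 113) = e^(−0.01451·113) = e^(−1.6396) ≈ 0.194.

0.194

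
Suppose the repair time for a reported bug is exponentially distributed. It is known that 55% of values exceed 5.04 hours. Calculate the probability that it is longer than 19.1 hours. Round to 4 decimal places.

0.1038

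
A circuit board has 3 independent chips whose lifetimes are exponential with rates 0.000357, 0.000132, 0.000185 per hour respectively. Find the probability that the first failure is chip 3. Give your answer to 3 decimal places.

The time to first failure is exponential with rate Σλ = 0.000357 + 0.000132 + 0.000185 = 0.000674.
P(chip 3 first) = λ_3/Σλ = 0.000185/0.000674 ≈ 0.274.

0.274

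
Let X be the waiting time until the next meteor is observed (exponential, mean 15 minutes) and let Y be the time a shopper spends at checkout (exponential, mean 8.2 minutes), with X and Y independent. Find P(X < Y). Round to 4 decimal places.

0.3534

λ_1 = 1/15 = 0.0666667, λ_2 = 1/8.2 = 0.121951.
For independent exponentials, P(X < Y) = λ_1/(λ_1+λ_2) = 0.0666667/0.188618 ≈ 0.3534.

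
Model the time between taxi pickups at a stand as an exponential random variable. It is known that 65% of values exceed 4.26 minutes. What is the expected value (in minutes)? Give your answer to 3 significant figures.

9.89

e^(−λ·4.26) = 0.65 ⇒ λ = −ln(0.65)/4.26 = 0.101123.
Mean = 1/λ = 9.88897 minutes.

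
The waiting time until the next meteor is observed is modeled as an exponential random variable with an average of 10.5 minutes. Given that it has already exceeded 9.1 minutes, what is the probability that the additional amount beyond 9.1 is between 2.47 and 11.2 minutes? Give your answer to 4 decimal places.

0.4462

The rate is λ = 1/10.5 = 0.0952381 per minute.
Memoryless: the residual past 9.1 is again Exp(λ).
P(2.47 < residual < 11.2) = e^(−λ·2.47) − e^(−λ·11.2) = 0.79038 − 0.34415 ≈ 0.4462.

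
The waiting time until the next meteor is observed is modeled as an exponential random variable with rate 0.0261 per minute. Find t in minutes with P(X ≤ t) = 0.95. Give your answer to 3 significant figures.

Set 1 − e^(−λt) = 0.95, so t = −ln(0.05)/λ = 2.9957/0.0261 ≈ 114.779 minutes.

115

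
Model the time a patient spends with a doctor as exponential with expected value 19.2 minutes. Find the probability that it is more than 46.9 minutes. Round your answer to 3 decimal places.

The rate is λ = 1/19.2 = 0.0520833 per minute.
P(X > 46.9) = e^(−λ·46.9) = e^(−2.4427) ≈ 0.087.

0.087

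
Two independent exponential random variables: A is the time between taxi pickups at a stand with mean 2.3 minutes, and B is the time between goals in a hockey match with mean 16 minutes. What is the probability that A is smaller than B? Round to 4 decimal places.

0.8743

λ_1 = 1/2.3 = 0.434783, λ_2 = 1/16 = 0.0625.
For independent exponentials, P(A < B) = λ_1/(λ_1+λ_2) = 0.434783/0.497283 ≈ 0.8743.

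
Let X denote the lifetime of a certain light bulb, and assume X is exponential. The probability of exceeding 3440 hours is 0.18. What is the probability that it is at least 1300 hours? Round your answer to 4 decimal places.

0.5231

e^(−λ·3440) = 0.18 ⇒ λ = −ln(0.18)/3440 = 0.000498488.
P(X > 1300) = e^(−0.000498488·1300) = e^(−0.64803) ≈ 0.5231.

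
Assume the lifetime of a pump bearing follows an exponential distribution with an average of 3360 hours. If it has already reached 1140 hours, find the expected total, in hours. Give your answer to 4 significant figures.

The rate is λ = 1/3360 = 0.000297619 per hour.
By memorylessness, E[X | X > 1140] = 1140 + 1/λ = 1140 + 3360 = 4500 hours.

4500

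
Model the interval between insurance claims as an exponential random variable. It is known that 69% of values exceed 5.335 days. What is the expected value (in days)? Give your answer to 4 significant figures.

e^(−λ·5.335) = 0.69 ⇒ λ = −ln(0.69)/5.335 = 0.0695527.
Mean = 1/λ = 14.3776 days.

14.38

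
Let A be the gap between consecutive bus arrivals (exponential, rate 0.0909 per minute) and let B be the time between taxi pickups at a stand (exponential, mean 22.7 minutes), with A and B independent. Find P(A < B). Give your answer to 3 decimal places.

λ_1 = 0.0909, λ_2 = 1/22.7 = 0.0440529.
For independent exponentials, P(A < B) = λ_1/(λ_1+λ_2) = 0.0909/0.134953 ≈ 0.674.

0.674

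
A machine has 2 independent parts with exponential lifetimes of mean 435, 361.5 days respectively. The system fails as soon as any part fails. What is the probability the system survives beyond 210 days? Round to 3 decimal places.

0.345

The first failure time is exponential with rate Σλ_i = 1/435 + 1/361.5 = 0.0050651 per day.
P(min > 210) = e^(−0.0050651·210) = e^(−1.0637) ≈ 0.345.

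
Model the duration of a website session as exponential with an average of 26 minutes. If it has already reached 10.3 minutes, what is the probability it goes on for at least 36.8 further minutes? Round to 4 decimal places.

The rate is λ = 1/26 = 0.0384615 per minute.
The exponential is memoryless, so the remaining time is again Exp(λ): the condition X > 10.3 is irrelevant.
P(X > 36.8) = e^(−1.4154) ≈ 0.2428.

0.2428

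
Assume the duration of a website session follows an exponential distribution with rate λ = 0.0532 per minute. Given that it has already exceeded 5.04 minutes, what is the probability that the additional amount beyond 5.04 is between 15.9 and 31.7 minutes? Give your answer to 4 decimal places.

Memoryless: the residual past 5.04 is again Exp(λ).
P(15.9 < residual < 31.7) = e^(−λ·15.9) − e^(−λ·31.7) = 0.42918 − 0.18518 ≈ 0.2440.

0.2440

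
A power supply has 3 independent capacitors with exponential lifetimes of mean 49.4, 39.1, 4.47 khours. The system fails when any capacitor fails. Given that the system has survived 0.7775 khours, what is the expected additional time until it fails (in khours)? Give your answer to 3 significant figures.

3.71

First-failure rate Σλ = 1/49.4 + 1/39.1 + 1/4.47 = 0.269532.
By memorylessness the expected residual is 1/Σλ = 3.71013 khours, regardless of the 0.7775 already elapsed.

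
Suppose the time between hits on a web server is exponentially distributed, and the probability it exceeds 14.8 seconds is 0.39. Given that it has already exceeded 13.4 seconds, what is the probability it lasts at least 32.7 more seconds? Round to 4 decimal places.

0.1249

From e^(−λ·14.8) = 0.39, λ = −ln(0.39)/14.8 = 0.0636222.
Memoryless: P(X > 13.4+32.7 | X > 13.4) = P(X > 32.7) = e^(−0.0636222·32.7) ≈ 0.1249.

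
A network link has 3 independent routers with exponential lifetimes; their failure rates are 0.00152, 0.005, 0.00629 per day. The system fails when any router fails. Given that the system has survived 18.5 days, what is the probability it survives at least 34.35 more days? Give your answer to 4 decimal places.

Time to first failure ~ Exp(Σλ) with Σλ = 0.01281.
By memorylessness, P(T > 18.5+34.35 | T > 18.5) = P(T > 34.35) = e^(−0.01281·34.35) ≈ 0.6440.

0.6440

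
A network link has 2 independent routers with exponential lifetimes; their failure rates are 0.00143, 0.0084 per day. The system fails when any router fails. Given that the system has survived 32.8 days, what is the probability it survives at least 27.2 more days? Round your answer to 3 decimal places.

Time to first failure ~ Exp(Σλ) with Σλ = 0.00983.
By memorylessness, P(T > 32.8+27.2 | T > 32.8) = P(T > 27.2) = e^(−0.00983·27.2) ≈ 0.765.

0.765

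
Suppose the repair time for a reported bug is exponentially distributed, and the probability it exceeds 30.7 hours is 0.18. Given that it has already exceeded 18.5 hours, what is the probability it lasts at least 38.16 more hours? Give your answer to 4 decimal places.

From e^(−λ·30.7) = 0.18, λ = −ln(0.18)/30.7 = 0.0558566.
Memoryless: P(X > 18.5+38.16 | X > 18.5) = P(X > 38.16) = e^(−0.0558566·38.16) ≈ 0.1187.

0.1187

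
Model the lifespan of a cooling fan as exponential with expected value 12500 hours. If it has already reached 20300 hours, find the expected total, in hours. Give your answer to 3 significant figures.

32800

The rate is λ = 1/12500 = 0.00008 per hour.
By memorylessness, E[X | X > 20300] = 20300 + 1/λ = 20300 + 12500 = 32800 hours.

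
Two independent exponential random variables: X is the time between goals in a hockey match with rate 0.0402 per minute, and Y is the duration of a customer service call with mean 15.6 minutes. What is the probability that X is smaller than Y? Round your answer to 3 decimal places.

λ_1 = 0.0402, λ_2 = 1/15.6 = 0.0641026.
For independent exponentials, P(X < Y) = λ_1/(λ_1+λ_2) = 0.0402/0.104303 ≈ 0.385.

0.385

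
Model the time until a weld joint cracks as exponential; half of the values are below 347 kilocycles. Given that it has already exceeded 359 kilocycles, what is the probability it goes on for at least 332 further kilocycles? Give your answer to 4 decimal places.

0.5152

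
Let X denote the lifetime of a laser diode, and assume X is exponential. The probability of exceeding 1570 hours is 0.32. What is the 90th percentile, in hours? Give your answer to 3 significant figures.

3170

e^(−λ·1570) = 0.32 ⇒ λ = −ln(0.32)/1570 = 0.000725754.
90th percentile: 1 − e^(−λt) = 0.9, t = −ln(0.1)/λ = 3172.68 hours.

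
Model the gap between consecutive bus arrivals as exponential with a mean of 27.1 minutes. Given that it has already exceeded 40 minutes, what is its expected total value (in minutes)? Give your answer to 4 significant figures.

The rate is λ = 1/27.1 = 0.0369004 per minute.
By memorylessness, E[X | X > 40] = 40 + 1/λ = 40 + 27.1 = 67.1 minutes.

67.10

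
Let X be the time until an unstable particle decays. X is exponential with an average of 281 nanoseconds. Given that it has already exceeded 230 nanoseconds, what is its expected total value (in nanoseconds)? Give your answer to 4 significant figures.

511.0

The rate is λ = 1/281 = 0.00355872 per nanosecond.
By memorylessness, E[X | X > 230] = 230 + 1/λ = 230 + 281 = 511 nanoseconds.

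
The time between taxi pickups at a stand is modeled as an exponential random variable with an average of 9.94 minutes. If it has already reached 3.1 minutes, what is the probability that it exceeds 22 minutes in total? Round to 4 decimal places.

0.1494

The rate is λ = 1/9.94 = 0.100604 per minute.
The exponential is memoryless, so the remaining time is again Exp(λ): the condition X > 3.1 is irrelevant.
P(X > 18.9) = e^(−1.9014) ≈ 0.1494.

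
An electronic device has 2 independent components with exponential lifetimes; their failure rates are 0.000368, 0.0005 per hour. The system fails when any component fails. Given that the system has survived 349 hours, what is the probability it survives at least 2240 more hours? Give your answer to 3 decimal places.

0.143

Time to first failure ~ Exp(Σλ) with Σλ = 0.000868.
By memorylessness, P(T > 349+2240 | T > 349) = P(T > 2240) = e^(−0.000868·2240) ≈ 0.143.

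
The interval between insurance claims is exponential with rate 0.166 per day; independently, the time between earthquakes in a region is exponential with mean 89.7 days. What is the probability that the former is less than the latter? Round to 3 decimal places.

0.937

λ_1 = 0.166, λ_2 = 1/89.7 = 0.0111483.
For independent exponentials, P(the former < the latter) = λ_1/(λ_1+λ_2) = 0.166/0.177148 ≈ 0.937.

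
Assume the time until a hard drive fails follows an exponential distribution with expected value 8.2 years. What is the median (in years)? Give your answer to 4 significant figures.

The rate is λ = 1/8.2 = 0.121951 per year.
Set 1 − e^(−λt) = 0.5, so t = −ln(0.5)/λ = 0.69315/0.121951 ≈ 5.68381 years.

5.684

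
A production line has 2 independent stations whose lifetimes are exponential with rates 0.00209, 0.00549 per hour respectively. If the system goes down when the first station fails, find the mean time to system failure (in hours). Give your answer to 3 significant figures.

The time to first failure is exponential with rate Σλ = 0.00209 + 0.00549 = 0.00758.
E[min] = 1/Σλ = 1/0.00758 = 131.926 hours.

132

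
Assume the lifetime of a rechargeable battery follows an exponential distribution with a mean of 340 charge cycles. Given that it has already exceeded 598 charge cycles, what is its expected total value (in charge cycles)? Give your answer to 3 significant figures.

The rate is λ = 1/340 = 0.00294118 per charge cycle.
By memorylessness, E[X | X > 598] = 598 + 1/λ = 598 + 340 = 938 charge cycles.

938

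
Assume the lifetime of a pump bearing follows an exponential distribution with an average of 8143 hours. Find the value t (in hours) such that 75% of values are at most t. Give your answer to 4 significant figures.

11290

The rate is λ = 1/8143 = 0.000122805 per hour.
Set 1 − e^(−λt) = 0.75, so t = −ln(0.25)/λ = 1.3863/0.000122805 ≈ 11288.6 hours.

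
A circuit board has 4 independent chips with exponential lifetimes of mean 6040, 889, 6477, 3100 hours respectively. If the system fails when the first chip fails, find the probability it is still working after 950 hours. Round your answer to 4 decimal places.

The first failure time is exponential with rate Σλ_i = 1/6040 + 1/889 + 1/6477 + 1/3100 = 0.0017674 per hour.
P(min > 950) = e^(−0.0017674·950) = e^(−1.679) ≈ 0.1866.

0.1866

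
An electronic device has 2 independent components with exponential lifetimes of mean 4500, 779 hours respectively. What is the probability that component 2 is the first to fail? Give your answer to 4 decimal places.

0.8524

Rates: λ_i = 1/mean_i → 0.000222222, 0.0012837; Σλ = 0.00150592.
P(component 2 first) = λ_2/Σλ = 0.0012837/0.00150592 ≈ 0.8524.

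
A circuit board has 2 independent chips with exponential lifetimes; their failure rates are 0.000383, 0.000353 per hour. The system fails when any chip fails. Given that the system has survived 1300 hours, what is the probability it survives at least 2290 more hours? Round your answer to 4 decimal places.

0.1854

Time to first failure ~ Exp(Σλ) with Σλ = 0.000736.
By memorylessness, P(T > 1300+2290 | T > 1300) = P(T > 2290) = e^(−0.000736·2290) ≈ 0.1854.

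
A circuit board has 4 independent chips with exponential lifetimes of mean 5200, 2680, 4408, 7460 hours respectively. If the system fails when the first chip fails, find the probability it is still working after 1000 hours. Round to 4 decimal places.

The first failure time is exponential with rate Σλ_i = 1/5200 + 1/2680 + 1/4408 + 1/7460 = 0.000926351 per hour.
P(min > 1000) = e^(−0.000926351·1000) = e^(−0.92635) ≈ 0.3960.

0.3960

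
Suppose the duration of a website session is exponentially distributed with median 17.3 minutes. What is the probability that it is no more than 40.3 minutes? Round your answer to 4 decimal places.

0.8010

For an exponential, median = ln(2)/λ, so λ = ln 2 / 17.3 = 0.0400663 per minute.
P(X ≤ 40.3) = 1 − e^(−λ·40.3) = 1 − e^(−1.6147) ≈ 0.8010.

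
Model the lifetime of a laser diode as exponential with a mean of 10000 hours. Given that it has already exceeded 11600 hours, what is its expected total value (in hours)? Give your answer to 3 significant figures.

21600

The rate is λ = 1/10000 = 0.0001 per hour.
By memorylessness, E[X | X > 11600] = 11600 + 1/λ = 11600 + 10000 = 21600 hours.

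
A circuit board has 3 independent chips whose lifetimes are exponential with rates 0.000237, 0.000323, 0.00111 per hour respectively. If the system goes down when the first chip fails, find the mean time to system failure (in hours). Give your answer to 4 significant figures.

The time to first failure is exponential with rate Σλ = 0.000237 + 0.000323 + 0.00111 = 0.00167.
E[min] = 1/Σλ = 1/0.00167 = 598.802 hours.

598.8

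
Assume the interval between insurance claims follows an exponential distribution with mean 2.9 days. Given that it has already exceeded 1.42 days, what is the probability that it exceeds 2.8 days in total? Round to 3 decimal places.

The rate is λ = 1/2.9 = 0.344828 per day.
P(X > s+t | X > s) = e^(−λ(s+t))/e^(−λs) = e^(−λt), independent of s = 1.42.
P(X > 1.38) = e^(−0.47586) ≈ 0.621.

0.621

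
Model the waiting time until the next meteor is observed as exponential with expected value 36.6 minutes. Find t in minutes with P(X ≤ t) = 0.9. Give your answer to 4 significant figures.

The rate is λ = 1/36.6 = 0.0273224 per minute.
Set 1 − e^(−λt) = 0.9, so t = −ln(0.1)/λ = 2.3026/0.0273224 ≈ 84.2746 minutes.

84.27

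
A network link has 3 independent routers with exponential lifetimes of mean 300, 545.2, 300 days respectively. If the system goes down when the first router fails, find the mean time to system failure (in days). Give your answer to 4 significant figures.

The first failure time is exponential with rate Σλ_i = 1/300 + 1/545.2 + 1/300 = 0.00850086 per day.
E[min] = 1/Σλ = 1/0.00850086 = 117.635 days.

117.6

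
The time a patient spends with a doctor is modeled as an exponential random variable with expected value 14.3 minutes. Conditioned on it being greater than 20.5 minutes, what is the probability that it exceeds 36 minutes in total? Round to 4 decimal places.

0.3383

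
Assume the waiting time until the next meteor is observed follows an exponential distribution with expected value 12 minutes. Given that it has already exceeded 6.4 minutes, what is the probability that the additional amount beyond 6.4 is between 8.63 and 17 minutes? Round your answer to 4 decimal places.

0.2446

The rate is λ = 1/12 = 0.0833333 per minute.
Memoryless: the residual past 6.4 is again Exp(λ).
P(8.63 < residual < 17) = e^(−λ·8.63) − e^(−λ·17) = 0.48716 − 0.24252 ≈ 0.2446.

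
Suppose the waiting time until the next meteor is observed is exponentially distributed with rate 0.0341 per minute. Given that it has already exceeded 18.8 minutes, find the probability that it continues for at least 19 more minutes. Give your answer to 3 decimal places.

P(X > s+t | X > s) = e^(−λ(s+t))/e^(−λs) = e^(−λt), independent of s = 18.8.
P(X > 19) = e^(−0.6479) ≈ 0.523.

0.523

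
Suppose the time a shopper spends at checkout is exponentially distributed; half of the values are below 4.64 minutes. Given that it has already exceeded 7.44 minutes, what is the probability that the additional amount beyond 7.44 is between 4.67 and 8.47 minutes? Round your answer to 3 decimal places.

0.216

For an exponential, median = ln(2)/λ, so λ = ln 2 / 4.64 = 0.149385 per minute.
Memoryless: the residual past 7.44 is again Exp(λ).
P(4.67 < residual < 8.47) = e^(−λ·4.67) − e^(−λ·8.47) = 0.49776 − 0.28216 ≈ 0.216.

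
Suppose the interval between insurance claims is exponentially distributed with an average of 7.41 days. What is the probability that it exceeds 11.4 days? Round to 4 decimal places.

0.2147

The rate is λ = 1/7.41 = 0.134953 per day.
P(X > 11.4) = e^(−λ·11.4) = e^(−1.5385) ≈ 0.2147.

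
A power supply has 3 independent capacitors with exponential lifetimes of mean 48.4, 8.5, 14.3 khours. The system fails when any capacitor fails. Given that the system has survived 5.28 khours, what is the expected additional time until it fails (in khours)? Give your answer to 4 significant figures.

First-failure rate Σλ = 1/48.4 + 1/8.5 + 1/14.3 = 0.208238.
By memorylessness the expected residual is 1/Σλ = 4.80219 khours, regardless of the 5.28 already elapsed.

4.802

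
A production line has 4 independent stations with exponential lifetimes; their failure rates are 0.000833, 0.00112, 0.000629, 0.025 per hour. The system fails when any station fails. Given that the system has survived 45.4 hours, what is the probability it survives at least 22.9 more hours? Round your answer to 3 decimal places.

0.532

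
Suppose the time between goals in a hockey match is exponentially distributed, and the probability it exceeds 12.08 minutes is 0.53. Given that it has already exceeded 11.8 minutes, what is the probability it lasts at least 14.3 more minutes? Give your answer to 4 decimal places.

From e^(−λ·12.08) = 0.53, λ = −ln(0.53)/12.08 = 0.0525561.
Memoryless: P(X > 11.8+14.3 | X > 11.8) = P(X > 14.3) = e^(−0.0525561·14.3) ≈ 0.4716.

0.4716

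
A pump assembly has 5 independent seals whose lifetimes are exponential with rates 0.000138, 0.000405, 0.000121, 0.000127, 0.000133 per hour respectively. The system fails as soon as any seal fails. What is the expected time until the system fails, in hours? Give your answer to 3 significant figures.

1080

The time to first failure is exponential with rate Σλ = 0.000138 + 0.000405 + 0.000121 + 0.000127 + 0.000133 = 0.000924.
E[min] = 1/Σλ = 1/0.000924 = 1082.25 hours.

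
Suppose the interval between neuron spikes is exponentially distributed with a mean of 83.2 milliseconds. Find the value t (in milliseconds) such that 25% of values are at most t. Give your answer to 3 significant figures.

23.9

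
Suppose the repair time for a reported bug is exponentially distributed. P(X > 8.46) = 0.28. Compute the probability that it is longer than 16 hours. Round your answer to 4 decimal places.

e^(−λ·8.46) = 0.28 ⇒ λ = −ln(0.28)/8.46 = 0.150469.
P(X > 16) = e^(−0.150469·16) = e^(−2.4075) ≈ 0.0900.

0.0900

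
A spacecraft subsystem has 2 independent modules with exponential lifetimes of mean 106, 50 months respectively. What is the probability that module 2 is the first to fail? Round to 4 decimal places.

Rates: λ_i = 1/mean_i → 0.00943396, 0.02; Σλ = 0.029434.
P(module 2 first) = λ_2/Σλ = 0.02/0.029434 ≈ 0.6795.

0.6795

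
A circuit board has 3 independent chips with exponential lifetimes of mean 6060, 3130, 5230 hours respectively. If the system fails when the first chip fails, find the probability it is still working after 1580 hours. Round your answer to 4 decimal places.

0.3438

The first failure time is exponential with rate Σλ_i = 1/6060 + 1/3130 + 1/5230 = 0.00067571 per hour.
P(min > 1580) = e^(−0.00067571·1580) = e^(−1.0676) ≈ 0.3438.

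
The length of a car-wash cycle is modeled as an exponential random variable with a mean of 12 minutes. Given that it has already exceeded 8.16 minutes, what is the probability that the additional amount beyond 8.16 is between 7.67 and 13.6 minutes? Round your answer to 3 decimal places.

The rate is λ = 1/12 = 0.0833333 per minute.
Memoryless: the residual past 8.16 is again Exp(λ).
P(7.67 < residual < 13.6) = e^(−λ·7.67) − e^(−λ·13.6) = 0.52773 − 0.32196 ≈ 0.206.

0.206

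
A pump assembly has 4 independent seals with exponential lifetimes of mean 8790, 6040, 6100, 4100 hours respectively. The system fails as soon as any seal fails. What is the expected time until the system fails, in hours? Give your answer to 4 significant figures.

The first failure time is exponential with rate Σλ_i = 1/8790 + 1/6040 + 1/6100 + 1/4100 = 0.000687165 per hour.
E[min] = 1/Σλ = 1/0.000687165 = 1455.25 hours.

1455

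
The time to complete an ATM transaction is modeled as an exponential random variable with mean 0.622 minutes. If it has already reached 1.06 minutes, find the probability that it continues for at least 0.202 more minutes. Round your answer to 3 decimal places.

0.723

The rate is λ = 1/0.622 = 1.60772 per minute.
By the memoryless property, P(X > 1.06+0.202 | X > 1.06) = P(X > 0.202).
P(X > 0.202) = e^(−0.32476) ≈ 0.723.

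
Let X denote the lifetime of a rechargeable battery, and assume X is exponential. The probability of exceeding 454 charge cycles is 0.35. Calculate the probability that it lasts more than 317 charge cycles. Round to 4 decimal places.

e^(−λ·454) = 0.35 ⇒ λ = −ln(0.35)/454 = 0.00231238.
P(X > 317) = e^(−0.00231238·317) = e^(−0.73303) ≈ 0.4805.

0.4805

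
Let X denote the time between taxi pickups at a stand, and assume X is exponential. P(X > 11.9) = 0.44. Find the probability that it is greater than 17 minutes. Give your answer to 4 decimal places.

0.3095

e^(−λ·11.9) = 0.44 ⇒ λ = −ln(0.44)/11.9 = 0.06899.
P(X > 17) = e^(−0.06899·17) = e^(−1.1728) ≈ 0.3095.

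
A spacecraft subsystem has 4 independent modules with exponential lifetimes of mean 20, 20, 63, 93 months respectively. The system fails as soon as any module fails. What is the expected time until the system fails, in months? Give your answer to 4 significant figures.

The first failure time is exponential with rate Σλ_i = 1/20 + 1/20 + 1/63 + 1/93 = 0.126626 per month.
E[min] = 1/Σλ = 1/0.126626 = 7.89729 months.

7.897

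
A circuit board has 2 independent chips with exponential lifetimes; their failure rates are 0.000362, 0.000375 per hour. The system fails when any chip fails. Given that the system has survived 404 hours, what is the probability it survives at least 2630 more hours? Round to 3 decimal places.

0.144

Time to first failure ~ Exp(Σλ) with Σλ = 0.000737.
By memorylessness, P(T > 404+2630 | T > 404) = P(T > 2630) = e^(−0.000737·2630) ≈ 0.144.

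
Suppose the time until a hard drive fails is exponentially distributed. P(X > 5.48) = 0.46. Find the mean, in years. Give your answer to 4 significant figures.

7.057

e^(−λ·5.48) = 0.46 ⇒ λ = −ln(0.46)/5.48 = 0.141702.
Mean = 1/λ = 7.05705 years.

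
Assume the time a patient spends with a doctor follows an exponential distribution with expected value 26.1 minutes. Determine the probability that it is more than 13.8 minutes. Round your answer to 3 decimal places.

0.589

The rate is λ = 1/26.1 = 0.0383142 per minute.
P(X > 13.8) = e^(−λ·13.8) = e^(−0.52874) ≈ 0.589.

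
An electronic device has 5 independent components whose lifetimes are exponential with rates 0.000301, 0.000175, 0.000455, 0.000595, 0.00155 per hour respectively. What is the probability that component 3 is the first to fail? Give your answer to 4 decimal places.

0.1479

The time to first failure is exponential with rate Σλ = 0.000301 + 0.000175 + 0.000455 + 0.000595 + 0.00155 = 0.003076.
P(component 3 first) = λ_3/Σλ = 0.000455/0.003076 ≈ 0.1479.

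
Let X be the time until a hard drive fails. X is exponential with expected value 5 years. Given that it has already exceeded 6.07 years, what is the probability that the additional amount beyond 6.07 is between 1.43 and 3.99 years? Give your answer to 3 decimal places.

The rate is λ = 1/5 = 0.2 per year.
Memoryless: the residual past 6.07 is again Exp(λ).
P(1.43 < residual < 3.99) = e^(−λ·1.43) − e^(−λ·3.99) = 0.75126 − 0.45023 ≈ 0.301.

0.301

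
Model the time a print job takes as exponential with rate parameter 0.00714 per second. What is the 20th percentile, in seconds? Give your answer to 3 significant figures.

Set 1 − e^(−λt) = 0.2, so t = −ln(0.8)/λ = 0.22314/0.00714 ≈ 31.2526 seconds.

31.3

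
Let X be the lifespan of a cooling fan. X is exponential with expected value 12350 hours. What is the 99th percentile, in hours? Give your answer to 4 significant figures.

The rate is λ = 1/12350 = 0.0000809717 per hour.
Set 1 − e^(−λt) = 0.99, so t = −ln(0.01)/λ = 4.6052/0.0000809717 ≈ 56873.9 hours.

56870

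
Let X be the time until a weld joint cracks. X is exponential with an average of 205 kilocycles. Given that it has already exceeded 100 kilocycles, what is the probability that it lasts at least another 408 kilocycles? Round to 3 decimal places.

The rate is λ = 1/205 = 0.00487805 per kilocycle.
P(X > s+t | X > s) = e^(−λ(s+t))/e^(−λs) = e^(−λt), independent of s = 100.
P(X > 408) = e^(−1.9902) ≈ 0.137.

0.137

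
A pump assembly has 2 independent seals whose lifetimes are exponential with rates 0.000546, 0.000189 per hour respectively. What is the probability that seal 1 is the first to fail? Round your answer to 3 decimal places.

The time to first failure is exponential with rate Σλ = 0.000546 + 0.000189 = 0.000735.
P(seal 1 first) = λ_1/Σλ = 0.000546/0.000735 ≈ 0.743.

0.743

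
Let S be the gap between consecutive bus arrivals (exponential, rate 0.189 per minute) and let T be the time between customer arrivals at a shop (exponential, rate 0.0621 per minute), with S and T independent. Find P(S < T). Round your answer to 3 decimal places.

0.753

λ_1 = 0.189, λ_2 = 0.0621.
For independent exponentials, P(S < T) = λ_1/(λ_1+λ_2) = 0.189/0.2511 ≈ 0.753.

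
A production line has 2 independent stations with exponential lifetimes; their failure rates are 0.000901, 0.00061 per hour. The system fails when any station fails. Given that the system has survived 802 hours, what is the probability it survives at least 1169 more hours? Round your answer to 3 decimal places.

0.171

Time to first failure ~ Exp(Σλ) with Σλ = 0.001511.
By memorylessness, P(T > 802+1169 | T > 802) = P(T > 1169) = e^(−0.001511·1169) ≈ 0.171.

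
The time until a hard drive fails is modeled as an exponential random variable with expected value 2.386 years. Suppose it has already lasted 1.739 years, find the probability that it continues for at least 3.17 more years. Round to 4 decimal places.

The rate is λ = 1/2.386 = 0.419111 per year.
The exponential is memoryless, so the remaining time is again Exp(λ): the condition X > 1.739 is irrelevant.
P(X > 3.17) = e^(−1.3286) ≈ 0.2649.

0.2649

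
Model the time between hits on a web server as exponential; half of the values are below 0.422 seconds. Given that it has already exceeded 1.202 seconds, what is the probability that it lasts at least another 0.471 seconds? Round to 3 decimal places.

For an exponential, median = ln(2)/λ, so λ = ln 2 / 0.422 = 1.64253 per second.
By the memoryless property, P(X > 1.202+0.471 | X > 1.202) = P(X > 0.471).
P(X > 0.471) = e^(−0.77363) ≈ 0.461.

0.461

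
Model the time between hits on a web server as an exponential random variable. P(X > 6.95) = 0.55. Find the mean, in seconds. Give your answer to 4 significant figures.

e^(−λ·6.95) = 0.55 ⇒ λ = −ln(0.55)/6.95 = 0.0860197.
Mean = 1/λ = 11.6252 seconds.

11.63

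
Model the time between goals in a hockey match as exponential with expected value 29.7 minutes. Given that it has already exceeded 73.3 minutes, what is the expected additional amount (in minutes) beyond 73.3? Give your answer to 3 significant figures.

29.7

The rate is λ = 1/29.7 = 0.03367 per minute.
By memorylessness, the remaining amount past any threshold is again Exp(λ) with mean 1/λ = 29.7 minutes.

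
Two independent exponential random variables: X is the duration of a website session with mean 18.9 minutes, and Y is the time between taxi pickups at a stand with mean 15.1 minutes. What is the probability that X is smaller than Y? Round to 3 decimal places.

λ_1 = 1/18.9 = 0.0529101, λ_2 = 1/15.1 = 0.0662252.
For independent exponentials, P(X < Y) = λ_1/(λ_1+λ_2) = 0.0529101/0.119135 ≈ 0.444.

0.444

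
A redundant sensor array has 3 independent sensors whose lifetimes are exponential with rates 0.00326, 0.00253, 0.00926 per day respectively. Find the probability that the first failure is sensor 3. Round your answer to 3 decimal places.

0.615

The time to first failure is exponential with rate Σλ = 0.00326 + 0.00253 + 0.00926 = 0.01505.
P(sensor 3 first) = λ_3/Σλ = 0.00926/0.01505 ≈ 0.615.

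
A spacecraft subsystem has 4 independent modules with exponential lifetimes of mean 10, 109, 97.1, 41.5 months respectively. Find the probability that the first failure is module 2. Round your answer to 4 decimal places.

Rates: λ_i = 1/mean_i → 0.1, 0.00917431, 0.0102987, 0.0240964; Σλ = 0.143569.
P(module 2 first) = λ_2/Σλ = 0.00917431/0.143569 ≈ 0.0639.

0.0639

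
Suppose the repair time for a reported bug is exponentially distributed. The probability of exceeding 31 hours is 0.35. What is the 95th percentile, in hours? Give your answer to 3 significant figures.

e^(−λ·31) = 0.35 ⇒ λ = −ln(0.35)/31 = 0.0338652.
95th percentile: 1 − e^(−λt) = 0.95, t = −ln(0.05)/λ = 88.4604 hours.

88.5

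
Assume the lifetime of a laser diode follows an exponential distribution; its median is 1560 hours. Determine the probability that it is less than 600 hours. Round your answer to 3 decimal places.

For an exponential, median = ln(2)/λ, so λ = ln 2 / 1560 = 0.000444325 per hour.
P(X ≤ 600) = 1 − e^(−λ·600) = 1 − e^(−0.2666) ≈ 0.234.

0.234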